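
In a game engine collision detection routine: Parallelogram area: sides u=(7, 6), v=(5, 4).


|u x v| = |7*4 - 6*5|
= |28 - 30| = 2

2


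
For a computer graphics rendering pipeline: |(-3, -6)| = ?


|u| = sqrt((-3)^2 + (-6)^2) = sqrt(45) = 6.7082

6.7082


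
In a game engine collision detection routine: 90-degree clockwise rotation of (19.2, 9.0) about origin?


90° CW: (x,y) -> (y, -x)
(19.2,9) -> (9, -19.2)

(9, -19.2)


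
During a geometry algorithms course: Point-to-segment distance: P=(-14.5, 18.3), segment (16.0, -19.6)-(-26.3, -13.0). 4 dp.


Project P onto AB: t = 0.8404 (clamped to [0,1])
Closest point on segment: (-19.5481, -14.0535)
Distance: 32.7449

32.7449


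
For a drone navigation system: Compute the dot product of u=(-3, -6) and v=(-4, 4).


u . v = u_x*v_x + u_y*v_y = (-3)*(-4) + (-6)*4
= 12 + (-24) = -12

-12


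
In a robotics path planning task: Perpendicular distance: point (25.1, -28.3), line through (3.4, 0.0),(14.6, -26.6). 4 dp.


|cross product| = 260.26
|line direction| = sqrt(833) = 28.8617
Distance = 260.26/sqrt(833) = 9.0175

9.0175


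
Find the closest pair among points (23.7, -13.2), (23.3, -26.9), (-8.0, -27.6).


d(P0,P1) = 13.7058, d(P0,P2) = 34.8174, d(P1,P2) = 31.3078
Closest: P0 and P1

Closest pair: (23.7, -13.2) and (23.3, -26.9), distance = 13.7058


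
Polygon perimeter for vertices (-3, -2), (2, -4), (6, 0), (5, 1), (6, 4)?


Sides: (-3, -2)->(2, -4): sqrt(29) = 5.385165, (2, -4)->(6, 0): sqrt(32) = 5.656854, (6, 0)->(5, 1): sqrt(2) = 1.414214, (5, 1)->(6, 4): sqrt(10) = 3.162278, (6, 4)->(-3, -2): sqrt(117) = 10.816654
Sum = 26.435165
Perimeter = 26.4352

26.4352


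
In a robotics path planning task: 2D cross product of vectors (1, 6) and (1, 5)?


u x v = u_x*v_y - u_y*v_x = 1*5 - 6*1
= 5 - 6 = -1

-1


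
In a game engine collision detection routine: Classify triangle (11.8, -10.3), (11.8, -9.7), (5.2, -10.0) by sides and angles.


Side lengths squared: AB^2=0.36, BC^2=43.65, CA^2=43.65
Sorted: [0.36, 43.65, 43.65]
By sides: Isosceles, By angles: Acute

Isosceles, Acute


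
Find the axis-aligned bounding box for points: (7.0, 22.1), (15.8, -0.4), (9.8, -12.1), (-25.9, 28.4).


x range: [-25.9, 15.8]
y range: [-12.1, 28.4]
Bounding box: (-25.9,-12.1) to (15.8,28.4)

(-25.9,-12.1) to (15.8,28.4)


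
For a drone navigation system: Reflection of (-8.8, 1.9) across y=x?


Reflection over y=x: (x,y) -> (y,x)
(-8.8, 1.9) -> (1.9, -8.8)

(1.9, -8.8)


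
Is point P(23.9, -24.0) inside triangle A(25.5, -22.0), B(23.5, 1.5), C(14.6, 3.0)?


Cross products: AB x AP = 41.6, BC x BP = 226.35, CA x CP = -61.8
All same sign? no

No, outside


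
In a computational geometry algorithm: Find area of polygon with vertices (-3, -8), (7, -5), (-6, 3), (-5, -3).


Shoelace sum: ((-3)*(-5) - 7*(-8)) + (7*3 - (-6)*(-5)) + ((-6)*(-3) - (-5)*3) + ((-5)*(-8) - (-3)*(-3))
= 126
Area = |126|/2 = 63

63


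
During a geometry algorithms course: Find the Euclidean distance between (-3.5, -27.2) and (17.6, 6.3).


dx=21.1, dy=33.5
d^2 = 21.1^2 + 33.5^2 = 1567.46
d = sqrt(1567.46) = 39.5912

39.5912


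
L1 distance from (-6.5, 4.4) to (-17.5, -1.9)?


|(-6.5)-(-17.5)| + |4.4-(-1.9)| = 11 + 6.3 = 17.3

17.3


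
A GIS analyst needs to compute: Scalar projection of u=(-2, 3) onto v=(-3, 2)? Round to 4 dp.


u.v = 12, |v| = sqrt(13) = 3.6056
Scalar projection = u.v / |v| = 12 / sqrt(13) = 3.3282

3.3282


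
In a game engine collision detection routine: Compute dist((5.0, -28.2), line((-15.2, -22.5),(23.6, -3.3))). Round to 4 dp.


|cross product| = 609
|line direction| = sqrt(1874.08) = 43.2906
Distance = 609/sqrt(1874.08) = 14.0677

14.0677


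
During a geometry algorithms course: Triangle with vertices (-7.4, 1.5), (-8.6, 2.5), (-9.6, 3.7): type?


Side lengths squared: AB^2=2.44, BC^2=2.44, CA^2=9.68
Sorted: [2.44, 2.44, 9.68]
By sides: Isosceles, By angles: Obtuse

Isosceles, Obtuse


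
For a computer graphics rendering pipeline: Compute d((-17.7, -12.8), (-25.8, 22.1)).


dx=-8.1, dy=34.9
d^2 = (-8.1)^2 + 34.9^2 = 1283.62
d = sqrt(1283.62) = 35.8276

35.8276


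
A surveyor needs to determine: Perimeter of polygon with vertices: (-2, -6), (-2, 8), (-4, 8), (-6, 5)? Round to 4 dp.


Sides: (-2, -6)->(-2, 8): sqrt(196) = 14, (-2, 8)->(-4, 8): sqrt(4) = 2, (-4, 8)->(-6, 5): sqrt(13) = 3.605551, (-6, 5)->(-2, -6): sqrt(137) = 11.7047
Sum = 31.310251
Perimeter = 31.3103

31.3103


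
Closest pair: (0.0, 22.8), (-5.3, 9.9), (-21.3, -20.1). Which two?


d(P0,P1) = 13.9463, d(P0,P2) = 47.8968, d(P1,P2) = 34
Closest: P0 and P1

Closest pair: (0.0, 22.8) and (-5.3, 9.9), distance = 13.9463


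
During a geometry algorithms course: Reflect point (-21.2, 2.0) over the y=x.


Reflection over y=x: (x,y) -> (y,x)
(-21.2, 2) -> (2, -21.2)

(2, -21.2)


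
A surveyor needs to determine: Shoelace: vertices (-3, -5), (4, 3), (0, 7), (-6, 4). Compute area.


Shoelace sum: ((-3)*3 - 4*(-5)) + (4*7 - 0*3) + (0*4 - (-6)*7) + ((-6)*(-5) - (-3)*4)
= 123
Area = |123|/2 = 61.5

61.5


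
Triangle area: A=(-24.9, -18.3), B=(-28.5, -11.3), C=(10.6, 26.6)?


Area = |x_A(y_B-y_C) + x_B(y_C-y_A) + x_C(y_A-y_B)|/2
= |943.71 + (-1279.65) + (-74.2)|/2
= 410.14/2 = 205.07

205.07


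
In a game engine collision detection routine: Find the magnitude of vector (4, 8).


|u| = sqrt(4^2 + 8^2) = sqrt(80) = 8.9443

8.9443


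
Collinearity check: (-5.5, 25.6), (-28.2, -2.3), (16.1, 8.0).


Cross product: ((-28.2)-(-5.5))*(8-25.6) - ((-2.3)-25.6)*(16.1-(-5.5))
= 1002.16

No, not collinear


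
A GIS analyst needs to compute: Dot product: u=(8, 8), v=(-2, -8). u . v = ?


u . v = u_x*v_x + u_y*v_y = 8*(-2) + 8*(-8)
= (-16) + (-64) = -80

-80


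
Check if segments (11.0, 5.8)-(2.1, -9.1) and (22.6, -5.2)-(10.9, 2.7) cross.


Cross products: d1=-37.06, d2=207.58, d3=270.74, d4=26.1
d1*d2 < 0 and d3*d4 < 0? no

No, they don't intersect


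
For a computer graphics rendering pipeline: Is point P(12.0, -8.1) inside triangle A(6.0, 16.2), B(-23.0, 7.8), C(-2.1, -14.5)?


Cross products: AB x AP = 755.1, BC x BP = 448.19, CA x CP = -381.03
All same sign? no

No, outside


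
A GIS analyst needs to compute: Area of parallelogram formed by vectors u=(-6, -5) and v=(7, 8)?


|u x v| = |(-6)*8 - (-5)*7|
= |(-48) - (-35)| = 13

13


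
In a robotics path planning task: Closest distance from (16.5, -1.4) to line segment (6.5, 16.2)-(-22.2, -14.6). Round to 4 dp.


Project P onto AB: t = 0.1439 (clamped to [0,1])
Closest point on segment: (2.3694, 11.7672)
Distance: 19.3145

19.3145


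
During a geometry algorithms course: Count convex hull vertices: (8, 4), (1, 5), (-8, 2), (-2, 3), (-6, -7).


Convex hull vertices (CCW): (-8, 2), (-6, -7), (8, 4), (1, 5)
Count = 4

4


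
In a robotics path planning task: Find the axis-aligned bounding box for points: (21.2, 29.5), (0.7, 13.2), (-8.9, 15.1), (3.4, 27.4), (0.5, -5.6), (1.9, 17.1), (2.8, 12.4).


x range: [-8.9, 21.2]
y range: [-5.6, 29.5]
Bounding box: (-8.9,-5.6) to (21.2,29.5)

(-8.9,-5.6) to (21.2,29.5)


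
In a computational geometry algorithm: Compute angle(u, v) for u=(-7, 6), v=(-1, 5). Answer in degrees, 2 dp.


u.v = 37, |u| = sqrt(85) = 9.2195, |v| = sqrt(26) = 5.099
cos(theta) = u.v/(|u||v|) = 37/sqrt(2210) = 0.787056
theta = acos(0.787056) = 38.09 degrees

38.09 degrees


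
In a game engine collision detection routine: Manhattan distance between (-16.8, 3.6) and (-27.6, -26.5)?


|(-16.8)-(-27.6)| + |3.6-(-26.5)| = 10.8 + 30.1 = 40.9

40.9


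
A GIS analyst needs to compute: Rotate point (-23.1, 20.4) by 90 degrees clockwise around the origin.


90° CW: (x,y) -> (y, -x)
(-23.1,20.4) -> (20.4, 23.1)

(20.4, 23.1)


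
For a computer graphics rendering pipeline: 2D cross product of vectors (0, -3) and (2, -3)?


u x v = u_x*v_y - u_y*v_x = 0*(-3) - (-3)*2
= 0 - (-6) = 6

6


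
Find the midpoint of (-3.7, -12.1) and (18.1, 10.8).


M = (((-3.7)+18.1)/2, ((-12.1)+10.8)/2)
= (7.2, -0.65)

(7.2, -0.65)


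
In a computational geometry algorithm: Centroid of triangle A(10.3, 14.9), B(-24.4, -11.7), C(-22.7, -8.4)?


Centroid = ((x_A+x_B+x_C)/3, (y_A+y_B+y_C)/3)
= ((10.3+(-24.4)+(-22.7))/3, (14.9+(-11.7)+(-8.4))/3)
= (-12.2667, -1.7333)

(-12.2667, -1.7333)


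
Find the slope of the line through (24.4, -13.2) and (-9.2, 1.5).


slope = (y2-y1)/(x2-x1) = (1.5-(-13.2))/((-9.2)-24.4) = 14.7/(-33.6) = -0.4375

-0.4375


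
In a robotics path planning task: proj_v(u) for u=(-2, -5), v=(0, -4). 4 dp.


u.v = 20, |v| = sqrt(16) = 4
Scalar projection = u.v / |v| = 20 / sqrt(16) = 5

5


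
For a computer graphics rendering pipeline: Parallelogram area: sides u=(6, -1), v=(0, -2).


|u x v| = |6*(-2) - (-1)*0|
= |(-12) - 0| = 12

12


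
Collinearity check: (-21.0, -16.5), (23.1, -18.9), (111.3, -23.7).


Cross product: (23.1-(-21))*((-23.7)-(-16.5)) - ((-18.9)-(-16.5))*(111.3-(-21))
= 0

Yes, collinear


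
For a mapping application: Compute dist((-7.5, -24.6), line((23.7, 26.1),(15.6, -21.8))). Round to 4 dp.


|cross product| = 1083.81
|line direction| = sqrt(2360.02) = 48.58
Distance = 1083.81/sqrt(2360.02) = 22.3098

22.3098


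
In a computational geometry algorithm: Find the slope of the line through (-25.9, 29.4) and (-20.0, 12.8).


slope = (y2-y1)/(x2-x1) = (12.8-29.4)/((-20)-(-25.9)) = (-16.6)/5.9 = -2.8136

-2.8136


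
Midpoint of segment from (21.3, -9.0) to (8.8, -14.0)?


M = ((21.3+8.8)/2, ((-9)+(-14))/2)
= (15.05, -11.5)

(15.05, -11.5)


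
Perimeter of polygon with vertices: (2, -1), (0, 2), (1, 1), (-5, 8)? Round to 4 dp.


Sides: (2, -1)->(0, 2): sqrt(13) = 3.605551, (0, 2)->(1, 1): sqrt(2) = 1.414214, (1, 1)->(-5, 8): sqrt(85) = 9.219544, (-5, 8)->(2, -1): sqrt(130) = 11.401754
Sum = 25.641063
Perimeter = 25.6411

25.6411


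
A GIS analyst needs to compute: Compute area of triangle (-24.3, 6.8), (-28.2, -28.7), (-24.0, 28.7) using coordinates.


Area = |x_A(y_B-y_C) + x_B(y_C-y_A) + x_C(y_A-y_B)|/2
= |1394.82 + (-617.58) + (-852)|/2
= 74.76/2 = 37.38

37.38


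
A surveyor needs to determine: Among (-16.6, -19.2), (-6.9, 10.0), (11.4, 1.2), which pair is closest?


d(P0,P1) = 30.769, d(P0,P2) = 34.6433, d(P1,P2) = 20.3059
Closest: P1 and P2

Closest pair: (-6.9, 10.0) and (11.4, 1.2), distance = 20.3059


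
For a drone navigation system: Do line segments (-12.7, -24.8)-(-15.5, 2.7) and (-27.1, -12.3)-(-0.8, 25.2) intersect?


Cross products: d1=-868.75, d2=-40.5, d3=361, d4=-467.25
d1*d2 < 0 and d3*d4 < 0? no

No, they don't intersect


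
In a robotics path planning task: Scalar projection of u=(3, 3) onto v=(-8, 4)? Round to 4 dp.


u.v = -12, |v| = sqrt(80) = 8.9443
Scalar projection = u.v / |v| = -12 / sqrt(80) = -1.3416

-1.3416


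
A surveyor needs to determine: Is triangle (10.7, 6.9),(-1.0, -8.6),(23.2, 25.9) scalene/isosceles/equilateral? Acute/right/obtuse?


Side lengths squared: AB^2=377.14, BC^2=1775.89, CA^2=517.25
Sorted: [377.14, 517.25, 1775.89]
By sides: Scalene, By angles: Obtuse

Scalene, Obtuse


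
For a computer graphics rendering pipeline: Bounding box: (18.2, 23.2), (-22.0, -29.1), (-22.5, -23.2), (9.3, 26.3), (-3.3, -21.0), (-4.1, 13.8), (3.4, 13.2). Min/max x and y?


x range: [-22.5, 18.2]
y range: [-29.1, 26.3]
Bounding box: (-22.5,-29.1) to (18.2,26.3)

(-22.5,-29.1) to (18.2,26.3)


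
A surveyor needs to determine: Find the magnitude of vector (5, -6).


|u| = sqrt(5^2 + (-6)^2) = sqrt(61) = 7.8102

7.8102


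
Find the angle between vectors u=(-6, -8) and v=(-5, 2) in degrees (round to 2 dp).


u.v = 14, |u| = sqrt(100) = 10, |v| = sqrt(29) = 5.3852
cos(theta) = u.v/(|u||v|) = 14/sqrt(2900) = 0.259973
theta = acos(0.259973) = 74.93 degrees

74.93 degrees


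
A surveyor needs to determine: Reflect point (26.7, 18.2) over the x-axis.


Reflection over x-axis: (x,y) -> (x,-y)
(26.7, 18.2) -> (26.7, -18.2)

(26.7, -18.2)


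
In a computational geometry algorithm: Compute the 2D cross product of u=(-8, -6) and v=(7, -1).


u x v = u_x*v_y - u_y*v_x = (-8)*(-1) - (-6)*7
= 8 - (-42) = 50

50


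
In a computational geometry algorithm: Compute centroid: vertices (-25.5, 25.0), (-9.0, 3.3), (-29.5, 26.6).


Centroid = ((x_A+x_B+x_C)/3, (y_A+y_B+y_C)/3)
= (((-25.5)+(-9)+(-29.5))/3, (25+3.3+26.6)/3)
= (-21.3333, 18.3)

(-21.3333, 18.3)


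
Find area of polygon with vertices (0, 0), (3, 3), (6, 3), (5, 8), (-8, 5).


Shoelace sum: (0*3 - 3*0) + (3*3 - 6*3) + (6*8 - 5*3) + (5*5 - (-8)*8) + ((-8)*0 - 0*5)
= 113
Area = |113|/2 = 56.5

56.5


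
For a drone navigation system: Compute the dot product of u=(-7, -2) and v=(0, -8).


u . v = u_x*v_x + u_y*v_y = (-7)*0 + (-2)*(-8)
= 0 + 16 = 16

16


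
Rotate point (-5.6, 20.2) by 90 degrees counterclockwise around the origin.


90° CCW: (x,y) -> (-y, x)
(-5.6,20.2) -> (-20.2, -5.6)

(-20.2, -5.6)


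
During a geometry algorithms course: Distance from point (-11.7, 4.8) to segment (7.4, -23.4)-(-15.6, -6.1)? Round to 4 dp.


Project P onto AB: t = 1 (clamped to [0,1])
Closest point on segment: (-15.6, -6.1)
Distance: 11.5767

11.5767


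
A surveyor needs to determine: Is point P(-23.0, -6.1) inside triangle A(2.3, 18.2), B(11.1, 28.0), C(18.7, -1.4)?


Cross products: AB x AP = 34.1, BC x BP = -1261.7, CA x CP = 894.4
All same sign? no

No, outside


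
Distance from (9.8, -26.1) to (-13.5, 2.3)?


dx=-23.3, dy=28.4
d^2 = (-23.3)^2 + 28.4^2 = 1349.45
d = sqrt(1349.45) = 36.7349

36.7349


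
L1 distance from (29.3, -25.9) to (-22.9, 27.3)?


|29.3-(-22.9)| + |(-25.9)-27.3| = 52.2 + 53.2 = 105.4

105.4


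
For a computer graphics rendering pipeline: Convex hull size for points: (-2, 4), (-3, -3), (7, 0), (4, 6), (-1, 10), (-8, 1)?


Convex hull vertices (CCW): (-8, 1), (-3, -3), (7, 0), (4, 6), (-1, 10)
Count = 5

5


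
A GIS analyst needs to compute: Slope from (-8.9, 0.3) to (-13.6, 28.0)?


slope = (y2-y1)/(x2-x1) = (28-0.3)/((-13.6)-(-8.9)) = 27.7/(-4.7) = -5.8936

-5.8936


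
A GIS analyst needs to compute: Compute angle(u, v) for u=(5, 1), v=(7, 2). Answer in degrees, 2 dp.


u.v = 37, |u| = sqrt(26) = 5.099, |v| = sqrt(53) = 7.2801
cos(theta) = u.v/(|u||v|) = 37/sqrt(1378) = 0.996729
theta = acos(0.996729) = 4.64 degrees

4.64 degrees


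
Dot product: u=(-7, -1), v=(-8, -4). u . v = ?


u . v = u_x*v_x + u_y*v_y = (-7)*(-8) + (-1)*(-4)
= 56 + 4 = 60

60


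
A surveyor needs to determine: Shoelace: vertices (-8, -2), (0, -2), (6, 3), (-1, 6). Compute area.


Shoelace sum: ((-8)*(-2) - 0*(-2)) + (0*3 - 6*(-2)) + (6*6 - (-1)*3) + ((-1)*(-2) - (-8)*6)
= 117
Area = |117|/2 = 58.5

58.5


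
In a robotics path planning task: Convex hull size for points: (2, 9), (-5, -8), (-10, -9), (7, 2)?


Convex hull vertices (CCW): (-10, -9), (-5, -8), (7, 2), (2, 9)
Count = 4

4


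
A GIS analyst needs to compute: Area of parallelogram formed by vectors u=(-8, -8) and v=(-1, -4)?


|u x v| = |(-8)*(-4) - (-8)*(-1)|
= |32 - 8| = 24

24


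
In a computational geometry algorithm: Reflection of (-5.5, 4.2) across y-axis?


Reflection over y-axis: (x,y) -> (-x,y)
(-5.5, 4.2) -> (5.5, 4.2)

(5.5, 4.2)


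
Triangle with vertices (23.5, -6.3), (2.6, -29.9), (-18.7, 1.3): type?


Side lengths squared: AB^2=993.77, BC^2=1427.13, CA^2=1838.6
Sorted: [993.77, 1427.13, 1838.6]
By sides: Scalene, By angles: Acute

Scalene, Acute


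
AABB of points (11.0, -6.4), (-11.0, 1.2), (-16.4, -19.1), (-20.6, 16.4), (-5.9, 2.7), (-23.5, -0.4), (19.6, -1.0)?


x range: [-23.5, 19.6]
y range: [-19.1, 16.4]
Bounding box: (-23.5,-19.1) to (19.6,16.4)

(-23.5,-19.1) to (19.6,16.4)


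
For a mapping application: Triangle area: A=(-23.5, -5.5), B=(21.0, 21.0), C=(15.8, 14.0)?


Area = |x_A(y_B-y_C) + x_B(y_C-y_A) + x_C(y_A-y_B)|/2
= |(-164.5) + 409.5 + (-418.7)|/2
= 173.7/2 = 86.85

86.85


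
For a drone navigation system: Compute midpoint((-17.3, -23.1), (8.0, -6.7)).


M = (((-17.3)+8)/2, ((-23.1)+(-6.7))/2)
= (-4.65, -14.9)

(-4.65, -14.9)


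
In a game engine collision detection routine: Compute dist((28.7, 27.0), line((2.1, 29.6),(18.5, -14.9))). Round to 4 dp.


|cross product| = 1141.06
|line direction| = sqrt(2249.21) = 47.4258
Distance = 1141.06/sqrt(2249.21) = 24.0599

24.0599


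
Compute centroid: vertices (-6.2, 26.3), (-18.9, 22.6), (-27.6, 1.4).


Centroid = ((x_A+x_B+x_C)/3, (y_A+y_B+y_C)/3)
= (((-6.2)+(-18.9)+(-27.6))/3, (26.3+22.6+1.4)/3)
= (-17.5667, 16.7667)

(-17.5667, 16.7667)


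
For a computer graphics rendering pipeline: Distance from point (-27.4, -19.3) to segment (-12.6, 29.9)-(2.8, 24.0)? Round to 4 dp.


Project P onto AB: t = 0.2293 (clamped to [0,1])
Closest point on segment: (-9.0689, 28.5472)
Distance: 51.2385

51.2385


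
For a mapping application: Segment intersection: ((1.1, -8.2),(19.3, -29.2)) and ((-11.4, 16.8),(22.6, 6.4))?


Cross products: d1=-720, d2=-1244.72, d3=192.5, d4=717.22
d1*d2 < 0 and d3*d4 < 0? no

No, they don't intersect


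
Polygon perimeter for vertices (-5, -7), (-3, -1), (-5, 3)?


Sides: (-5, -7)->(-3, -1): sqrt(40) = 6.324555, (-3, -1)->(-5, 3): sqrt(20) = 4.472136, (-5, 3)->(-5, -7): sqrt(100) = 10
Sum = 20.796691
Perimeter = 20.7967

20.7967


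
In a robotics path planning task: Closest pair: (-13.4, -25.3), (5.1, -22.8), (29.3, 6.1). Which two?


d(P0,P1) = 18.6682, d(P0,P2) = 53.0024, d(P1,P2) = 37.6942
Closest: P0 and P1

Closest pair: (-13.4, -25.3) and (5.1, -22.8), distance = 18.6682


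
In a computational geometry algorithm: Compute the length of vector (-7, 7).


|u| = sqrt((-7)^2 + 7^2) = sqrt(98) = 9.8995

9.8995


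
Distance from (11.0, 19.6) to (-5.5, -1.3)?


dx=-16.5, dy=-20.9
d^2 = (-16.5)^2 + (-20.9)^2 = 709.06
d = sqrt(709.06) = 26.6282

26.6282


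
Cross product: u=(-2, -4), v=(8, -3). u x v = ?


u x v = u_x*v_y - u_y*v_x = (-2)*(-3) - (-4)*8
= 6 - (-32) = 38

38


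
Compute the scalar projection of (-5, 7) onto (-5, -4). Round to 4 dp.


u.v = -3, |v| = sqrt(41) = 6.4031
Scalar projection = u.v / |v| = -3 / sqrt(41) = -0.4685

-0.4685


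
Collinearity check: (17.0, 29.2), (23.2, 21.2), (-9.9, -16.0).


Cross product: (23.2-17)*((-16)-29.2) - (21.2-29.2)*((-9.9)-17)
= -495.44

No, not collinear


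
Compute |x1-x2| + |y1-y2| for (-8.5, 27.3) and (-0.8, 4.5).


|(-8.5)-(-0.8)| + |27.3-4.5| = 7.7 + 22.8 = 30.5

30.5


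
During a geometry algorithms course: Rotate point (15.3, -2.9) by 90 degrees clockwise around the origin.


90° CW: (x,y) -> (y, -x)
(15.3,-2.9) -> (-2.9, -15.3)

(-2.9, -15.3)


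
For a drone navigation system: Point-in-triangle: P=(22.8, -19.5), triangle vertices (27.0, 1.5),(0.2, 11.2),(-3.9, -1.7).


Cross products: AB x AP = 603.54, BC x BP = 417.41, CA x CP = -635.46
All same sign? no

No, outside


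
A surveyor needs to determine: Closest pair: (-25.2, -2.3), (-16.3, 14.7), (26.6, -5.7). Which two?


d(P0,P1) = 19.1888, d(P0,P2) = 51.9115, d(P1,P2) = 47.5034
Closest: P0 and P1

Closest pair: (-25.2, -2.3) and (-16.3, 14.7), distance = 19.1888


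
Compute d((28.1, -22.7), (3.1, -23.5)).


dx=-25, dy=-0.8
d^2 = (-25)^2 + (-0.8)^2 = 625.64
d = sqrt(625.64) = 25.0128

25.0128


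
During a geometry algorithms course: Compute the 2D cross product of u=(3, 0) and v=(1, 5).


u x v = u_x*v_y - u_y*v_x = 3*5 - 0*1
= 15 - 0 = 15

15


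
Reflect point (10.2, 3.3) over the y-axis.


Reflection over y-axis: (x,y) -> (-x,y)
(10.2, 3.3) -> (-10.2, 3.3)

(-10.2, 3.3)


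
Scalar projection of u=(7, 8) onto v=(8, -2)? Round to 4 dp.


u.v = 40, |v| = sqrt(68) = 8.2462
Scalar projection = u.v / |v| = 40 / sqrt(68) = 4.8507

4.8507


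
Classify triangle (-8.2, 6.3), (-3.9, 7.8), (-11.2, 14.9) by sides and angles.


Side lengths squared: AB^2=20.74, BC^2=103.7, CA^2=82.96
Sorted: [20.74, 82.96, 103.7]
By sides: Scalene, By angles: Right

Scalene, Right


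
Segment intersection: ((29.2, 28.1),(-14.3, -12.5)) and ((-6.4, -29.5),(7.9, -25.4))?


Cross products: d1=677.72, d2=275.49, d3=1060.24, d4=1462.47
d1*d2 < 0 and d3*d4 < 0? no

No, they don't intersect


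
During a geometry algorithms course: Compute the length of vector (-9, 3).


|u| = sqrt((-9)^2 + 3^2) = sqrt(90) = 9.4868

9.4868


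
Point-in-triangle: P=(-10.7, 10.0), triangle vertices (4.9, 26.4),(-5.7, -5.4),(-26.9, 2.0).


Cross products: AB x AP = -322.24, BC x BP = -289.48, CA x CP = -140.88
All same sign? yes

Yes, inside


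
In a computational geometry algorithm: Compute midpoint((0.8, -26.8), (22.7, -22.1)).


M = ((0.8+22.7)/2, ((-26.8)+(-22.1))/2)
= (11.75, -24.45)

(11.75, -24.45)


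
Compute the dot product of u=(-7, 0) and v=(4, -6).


u . v = u_x*v_x + u_y*v_y = (-7)*4 + 0*(-6)
= (-28) + 0 = -28

-28


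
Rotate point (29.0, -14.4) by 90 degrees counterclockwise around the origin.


90° CCW: (x,y) -> (-y, x)
(29,-14.4) -> (14.4, 29)

(14.4, 29)


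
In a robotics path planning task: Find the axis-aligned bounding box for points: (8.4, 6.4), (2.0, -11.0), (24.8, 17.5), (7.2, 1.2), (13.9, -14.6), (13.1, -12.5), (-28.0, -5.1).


x range: [-28, 24.8]
y range: [-14.6, 17.5]
Bounding box: (-28,-14.6) to (24.8,17.5)

(-28,-14.6) to (24.8,17.5)


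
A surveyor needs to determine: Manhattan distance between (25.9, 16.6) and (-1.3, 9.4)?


|25.9-(-1.3)| + |16.6-9.4| = 27.2 + 7.2 = 34.4

34.4


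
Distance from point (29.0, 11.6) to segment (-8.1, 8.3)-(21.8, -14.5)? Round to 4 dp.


Project P onto AB: t = 0.7314 (clamped to [0,1])
Closest point on segment: (13.768, -8.3753)
Distance: 25.1202

25.1202


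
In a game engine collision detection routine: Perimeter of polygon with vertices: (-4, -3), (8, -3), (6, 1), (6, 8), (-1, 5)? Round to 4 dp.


Sides: (-4, -3)->(8, -3): sqrt(144) = 12, (8, -3)->(6, 1): sqrt(20) = 4.472136, (6, 1)->(6, 8): sqrt(49) = 7, (6, 8)->(-1, 5): sqrt(58) = 7.615773, (-1, 5)->(-4, -3): sqrt(73) = 8.544004
Sum = 39.631913
Perimeter = 39.6319

39.6319


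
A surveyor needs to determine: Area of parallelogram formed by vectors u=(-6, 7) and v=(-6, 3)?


|u x v| = |(-6)*3 - 7*(-6)|
= |(-18) - (-42)| = 24

24


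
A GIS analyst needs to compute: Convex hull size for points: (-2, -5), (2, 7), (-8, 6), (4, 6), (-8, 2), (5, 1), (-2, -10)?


Convex hull vertices (CCW): (-8, 2), (-2, -10), (5, 1), (4, 6), (2, 7), (-8, 6)
Count = 6

6


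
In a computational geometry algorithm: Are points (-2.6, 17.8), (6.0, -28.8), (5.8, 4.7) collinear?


Cross product: (6-(-2.6))*(4.7-17.8) - ((-28.8)-17.8)*(5.8-(-2.6))
= 278.78

No, not collinear


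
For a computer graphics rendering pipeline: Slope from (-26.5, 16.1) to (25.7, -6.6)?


slope = (y2-y1)/(x2-x1) = ((-6.6)-16.1)/(25.7-(-26.5)) = (-22.7)/52.2 = -0.4349

-0.4349


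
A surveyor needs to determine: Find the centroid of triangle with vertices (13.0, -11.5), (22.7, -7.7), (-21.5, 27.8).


Centroid = ((x_A+x_B+x_C)/3, (y_A+y_B+y_C)/3)
= ((13+22.7+(-21.5))/3, ((-11.5)+(-7.7)+27.8)/3)
= (4.7333, 2.8667)

(4.7333, 2.8667)


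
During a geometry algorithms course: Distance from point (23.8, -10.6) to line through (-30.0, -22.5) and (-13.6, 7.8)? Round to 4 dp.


|cross product| = 1434.98
|line direction| = sqrt(1187.05) = 34.4536
Distance = 1434.98/sqrt(1187.05) = 41.6496

41.6496


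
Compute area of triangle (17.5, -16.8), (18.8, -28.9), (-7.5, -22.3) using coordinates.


Area = |x_A(y_B-y_C) + x_B(y_C-y_A) + x_C(y_A-y_B)|/2
= |(-115.5) + (-103.4) + (-90.75)|/2
= 309.65/2 = 154.825

154.825


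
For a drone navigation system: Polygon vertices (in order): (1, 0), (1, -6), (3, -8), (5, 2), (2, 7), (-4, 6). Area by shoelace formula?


Shoelace sum: (1*(-6) - 1*0) + (1*(-8) - 3*(-6)) + (3*2 - 5*(-8)) + (5*7 - 2*2) + (2*6 - (-4)*7) + ((-4)*0 - 1*6)
= 115
Area = |115|/2 = 57.5

57.5


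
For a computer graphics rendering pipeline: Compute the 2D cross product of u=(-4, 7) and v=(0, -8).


u x v = u_x*v_y - u_y*v_x = (-4)*(-8) - 7*0
= 32 - 0 = 32

32


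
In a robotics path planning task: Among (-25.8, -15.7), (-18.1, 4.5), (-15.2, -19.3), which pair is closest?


d(P0,P1) = 21.6178, d(P0,P2) = 11.1946, d(P1,P2) = 23.976
Closest: P0 and P2

Closest pair: (-25.8, -15.7) and (-15.2, -19.3), distance = 11.1946


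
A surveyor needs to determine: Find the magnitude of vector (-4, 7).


|u| = sqrt((-4)^2 + 7^2) = sqrt(65) = 8.0623

8.0623


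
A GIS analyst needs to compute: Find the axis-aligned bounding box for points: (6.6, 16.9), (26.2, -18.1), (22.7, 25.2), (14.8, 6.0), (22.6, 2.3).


x range: [6.6, 26.2]
y range: [-18.1, 25.2]
Bounding box: (6.6,-18.1) to (26.2,25.2)

(6.6,-18.1) to (26.2,25.2)


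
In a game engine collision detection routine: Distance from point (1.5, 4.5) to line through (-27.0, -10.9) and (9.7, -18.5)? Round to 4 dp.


|cross product| = 781.78
|line direction| = sqrt(1404.65) = 37.4787
Distance = 781.78/sqrt(1404.65) = 20.8593

20.8593


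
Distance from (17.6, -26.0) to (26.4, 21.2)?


dx=8.8, dy=47.2
d^2 = 8.8^2 + 47.2^2 = 2305.28
d = sqrt(2305.28) = 48.0133

48.0133


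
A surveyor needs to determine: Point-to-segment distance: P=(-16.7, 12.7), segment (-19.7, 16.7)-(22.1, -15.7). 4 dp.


Project P onto AB: t = 0.0912 (clamped to [0,1])
Closest point on segment: (-15.8891, 13.7461)
Distance: 1.3236

1.3236


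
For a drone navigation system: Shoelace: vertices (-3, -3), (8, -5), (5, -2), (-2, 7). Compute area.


Shoelace sum: ((-3)*(-5) - 8*(-3)) + (8*(-2) - 5*(-5)) + (5*7 - (-2)*(-2)) + ((-2)*(-3) - (-3)*7)
= 106
Area = |106|/2 = 53

53


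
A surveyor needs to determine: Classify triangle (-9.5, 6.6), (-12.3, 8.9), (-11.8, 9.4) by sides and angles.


Side lengths squared: AB^2=13.13, BC^2=0.5, CA^2=13.13
Sorted: [0.5, 13.13, 13.13]
By sides: Isosceles, By angles: Acute

Isosceles, Acute


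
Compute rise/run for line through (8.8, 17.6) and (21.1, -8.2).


slope = (y2-y1)/(x2-x1) = ((-8.2)-17.6)/(21.1-8.8) = (-25.8)/12.3 = -2.0976

-2.0976


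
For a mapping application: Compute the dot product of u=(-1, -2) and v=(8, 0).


u . v = u_x*v_x + u_y*v_y = (-1)*8 + (-2)*0
= (-8) + 0 = -8

-8


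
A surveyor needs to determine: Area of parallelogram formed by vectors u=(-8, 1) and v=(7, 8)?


|u x v| = |(-8)*8 - 1*7|
= |(-64) - 7| = 71

71


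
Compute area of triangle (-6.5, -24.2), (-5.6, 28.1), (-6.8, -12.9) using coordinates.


Area = |x_A(y_B-y_C) + x_B(y_C-y_A) + x_C(y_A-y_B)|/2
= |(-266.5) + (-63.28) + 355.64|/2
= 25.86/2 = 12.93

12.93


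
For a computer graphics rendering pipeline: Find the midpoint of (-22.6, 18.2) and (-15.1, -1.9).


M = (((-22.6)+(-15.1))/2, (18.2+(-1.9))/2)
= (-18.85, 8.15)

(-18.85, 8.15)


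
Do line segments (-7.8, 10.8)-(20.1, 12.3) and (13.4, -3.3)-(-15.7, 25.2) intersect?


Cross products: d1=193.89, d2=-644.91, d3=-425.19, d4=413.61
d1*d2 < 0 and d3*d4 < 0? yes

Yes, they intersect


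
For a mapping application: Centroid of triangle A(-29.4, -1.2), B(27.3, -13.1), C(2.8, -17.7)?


Centroid = ((x_A+x_B+x_C)/3, (y_A+y_B+y_C)/3)
= (((-29.4)+27.3+2.8)/3, ((-1.2)+(-13.1)+(-17.7))/3)
= (0.2333, -10.6667)

(0.2333, -10.6667)


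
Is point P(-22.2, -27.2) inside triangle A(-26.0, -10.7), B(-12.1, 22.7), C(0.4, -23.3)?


Cross products: AB x AP = -356.27, BC x BP = -1088.35, CA x CP = 387.72
All same sign? no

No, outside


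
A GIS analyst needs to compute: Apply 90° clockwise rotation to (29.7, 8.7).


90° CW: (x,y) -> (y, -x)
(29.7,8.7) -> (8.7, -29.7)

(8.7, -29.7)


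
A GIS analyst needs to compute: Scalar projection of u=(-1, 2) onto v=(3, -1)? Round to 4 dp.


u.v = -5, |v| = sqrt(10) = 3.1623
Scalar projection = u.v / |v| = -5 / sqrt(10) = -1.5811

-1.5811


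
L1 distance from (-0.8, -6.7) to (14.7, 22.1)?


|(-0.8)-14.7| + |(-6.7)-22.1| = 15.5 + 28.8 = 44.3

44.3


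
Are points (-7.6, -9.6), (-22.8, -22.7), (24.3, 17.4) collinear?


Cross product: ((-22.8)-(-7.6))*(17.4-(-9.6)) - ((-22.7)-(-9.6))*(24.3-(-7.6))
= 7.49

No, not collinear


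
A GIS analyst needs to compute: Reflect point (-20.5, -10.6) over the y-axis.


Reflection over y-axis: (x,y) -> (-x,y)
(-20.5, -10.6) -> (20.5, -10.6)

(20.5, -10.6)


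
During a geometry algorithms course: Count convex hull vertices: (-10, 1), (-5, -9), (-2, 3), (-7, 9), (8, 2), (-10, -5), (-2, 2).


Convex hull vertices (CCW): (-10, -5), (-5, -9), (8, 2), (-7, 9), (-10, 1)
Count = 5

5


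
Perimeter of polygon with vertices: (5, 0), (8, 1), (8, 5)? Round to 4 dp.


Sides: (5, 0)->(8, 1): sqrt(10) = 3.162278, (8, 1)->(8, 5): sqrt(16) = 4, (8, 5)->(5, 0): sqrt(34) = 5.830952
Sum = 12.99323
Perimeter = 12.9932

12.9932


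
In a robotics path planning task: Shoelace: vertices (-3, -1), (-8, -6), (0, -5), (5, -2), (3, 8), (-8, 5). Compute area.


Shoelace sum: ((-3)*(-6) - (-8)*(-1)) + ((-8)*(-5) - 0*(-6)) + (0*(-2) - 5*(-5)) + (5*8 - 3*(-2)) + (3*5 - (-8)*8) + ((-8)*(-1) - (-3)*5)
= 223
Area = |223|/2 = 111.5

111.5


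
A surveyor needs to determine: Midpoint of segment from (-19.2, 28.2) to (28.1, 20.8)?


M = (((-19.2)+28.1)/2, (28.2+20.8)/2)
= (4.45, 24.5)

(4.45, 24.5)


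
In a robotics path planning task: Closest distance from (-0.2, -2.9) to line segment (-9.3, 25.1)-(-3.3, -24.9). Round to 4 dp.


Project P onto AB: t = 0.5736 (clamped to [0,1])
Closest point on segment: (-5.8585, -3.579)
Distance: 5.6991

5.6991


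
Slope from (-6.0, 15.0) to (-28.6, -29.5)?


slope = (y2-y1)/(x2-x1) = ((-29.5)-15)/((-28.6)-(-6)) = (-44.5)/(-22.6) = 1.969

1.969


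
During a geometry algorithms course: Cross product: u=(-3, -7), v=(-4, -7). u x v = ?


u x v = u_x*v_y - u_y*v_x = (-3)*(-7) - (-7)*(-4)
= 21 - 28 = -7

-7


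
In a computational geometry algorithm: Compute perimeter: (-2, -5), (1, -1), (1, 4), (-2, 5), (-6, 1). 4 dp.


Sides: (-2, -5)->(1, -1): sqrt(25) = 5, (1, -1)->(1, 4): sqrt(25) = 5, (1, 4)->(-2, 5): sqrt(10) = 3.162278, (-2, 5)->(-6, 1): sqrt(32) = 5.656854, (-6, 1)->(-2, -5): sqrt(52) = 7.211103
Sum = 26.030235
Perimeter = 26.0302

26.0302


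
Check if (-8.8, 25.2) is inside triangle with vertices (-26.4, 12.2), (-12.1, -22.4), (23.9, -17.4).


Cross products: AB x AP = 794.86, BC x BP = 1697.1, CA x CP = -1174.86
All same sign? no

No, outside


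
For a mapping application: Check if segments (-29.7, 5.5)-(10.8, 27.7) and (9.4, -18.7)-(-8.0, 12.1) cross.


Cross products: d1=783.2, d2=-850.48, d3=-1848.12, d4=-214.44
d1*d2 < 0 and d3*d4 < 0? no

No, they don't intersect


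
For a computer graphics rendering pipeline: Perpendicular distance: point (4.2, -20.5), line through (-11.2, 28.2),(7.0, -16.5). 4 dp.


|cross product| = 197.96
|line direction| = sqrt(2329.33) = 48.2631
Distance = 197.96/sqrt(2329.33) = 4.1017

4.1017


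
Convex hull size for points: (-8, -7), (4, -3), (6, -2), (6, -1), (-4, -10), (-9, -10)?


Convex hull vertices (CCW): (-9, -10), (-4, -10), (6, -2), (6, -1), (-8, -7)
Count = 5

5


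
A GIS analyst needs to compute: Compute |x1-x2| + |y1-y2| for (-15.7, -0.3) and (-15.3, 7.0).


|(-15.7)-(-15.3)| + |(-0.3)-7| = 0.4 + 7.3 = 7.7

7.7


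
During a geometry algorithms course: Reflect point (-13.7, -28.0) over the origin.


Reflection over origin: (x,y) -> (-x,-y)
(-13.7, -28) -> (13.7, 28)

(13.7, 28)


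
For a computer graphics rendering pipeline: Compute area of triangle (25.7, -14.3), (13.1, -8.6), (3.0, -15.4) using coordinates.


Area = |x_A(y_B-y_C) + x_B(y_C-y_A) + x_C(y_A-y_B)|/2
= |174.76 + (-14.41) + (-17.1)|/2
= 143.25/2 = 71.625

71.625


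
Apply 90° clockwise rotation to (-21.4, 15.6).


90° CW: (x,y) -> (y, -x)
(-21.4,15.6) -> (15.6, 21.4)

(15.6, 21.4)


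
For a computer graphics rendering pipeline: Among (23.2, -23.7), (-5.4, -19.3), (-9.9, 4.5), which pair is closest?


d(P0,P1) = 28.9365, d(P0,P2) = 43.4839, d(P1,P2) = 24.2217
Closest: P1 and P2

Closest pair: (-5.4, -19.3) and (-9.9, 4.5), distance = 24.2217


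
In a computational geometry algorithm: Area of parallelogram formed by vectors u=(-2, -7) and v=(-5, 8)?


|u x v| = |(-2)*8 - (-7)*(-5)|
= |(-16) - 35| = 51

51


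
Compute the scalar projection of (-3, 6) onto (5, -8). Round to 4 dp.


u.v = -63, |v| = sqrt(89) = 9.434
Scalar projection = u.v / |v| = -63 / sqrt(89) = -6.678

-6.678


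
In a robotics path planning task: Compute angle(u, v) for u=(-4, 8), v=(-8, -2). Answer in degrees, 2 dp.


u.v = 16, |u| = sqrt(80) = 8.9443, |v| = sqrt(68) = 8.2462
cos(theta) = u.v/(|u||v|) = 16/sqrt(5440) = 0.21693
theta = acos(0.21693) = 77.47 degrees

77.47 degrees


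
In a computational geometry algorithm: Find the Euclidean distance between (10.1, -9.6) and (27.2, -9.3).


dx=17.1, dy=0.3
d^2 = 17.1^2 + 0.3^2 = 292.5
d = sqrt(292.5) = 17.1026

17.1026


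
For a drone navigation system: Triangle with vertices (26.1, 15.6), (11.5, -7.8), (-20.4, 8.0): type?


Side lengths squared: AB^2=760.72, BC^2=1267.25, CA^2=2220.01
Sorted: [760.72, 1267.25, 2220.01]
By sides: Scalene, By angles: Obtuse

Scalene, Obtuse


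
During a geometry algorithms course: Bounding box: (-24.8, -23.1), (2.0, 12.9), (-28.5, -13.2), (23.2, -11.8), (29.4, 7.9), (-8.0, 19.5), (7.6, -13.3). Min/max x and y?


x range: [-28.5, 29.4]
y range: [-23.1, 19.5]
Bounding box: (-28.5,-23.1) to (29.4,19.5)

(-28.5,-23.1) to (29.4,19.5)


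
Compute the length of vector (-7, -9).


|u| = sqrt((-7)^2 + (-9)^2) = sqrt(130) = 11.4018

11.4018


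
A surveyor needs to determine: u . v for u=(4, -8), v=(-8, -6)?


u . v = u_x*v_x + u_y*v_y = 4*(-8) + (-8)*(-6)
= (-32) + 48 = 16

16


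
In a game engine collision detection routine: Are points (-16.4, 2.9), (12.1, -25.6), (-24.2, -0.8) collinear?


Cross product: (12.1-(-16.4))*((-0.8)-2.9) - ((-25.6)-2.9)*((-24.2)-(-16.4))
= -327.75

No, not collinear


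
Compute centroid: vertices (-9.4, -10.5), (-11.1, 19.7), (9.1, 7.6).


Centroid = ((x_A+x_B+x_C)/3, (y_A+y_B+y_C)/3)
= (((-9.4)+(-11.1)+9.1)/3, ((-10.5)+19.7+7.6)/3)
= (-3.8, 5.6)

(-3.8, 5.6)


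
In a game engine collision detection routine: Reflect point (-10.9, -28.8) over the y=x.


Reflection over y=x: (x,y) -> (y,x)
(-10.9, -28.8) -> (-28.8, -10.9)

(-28.8, -10.9)


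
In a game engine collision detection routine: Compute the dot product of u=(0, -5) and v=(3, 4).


u . v = u_x*v_x + u_y*v_y = 0*3 + (-5)*4
= 0 + (-20) = -20

-20


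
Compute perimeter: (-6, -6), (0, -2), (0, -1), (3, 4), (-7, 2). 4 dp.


Sides: (-6, -6)->(0, -2): sqrt(52) = 7.211103, (0, -2)->(0, -1): sqrt(1) = 1, (0, -1)->(3, 4): sqrt(34) = 5.830952, (3, 4)->(-7, 2): sqrt(104) = 10.198039, (-7, 2)->(-6, -6): sqrt(65) = 8.062258
Sum = 32.302352
Perimeter = 32.3024

32.3024


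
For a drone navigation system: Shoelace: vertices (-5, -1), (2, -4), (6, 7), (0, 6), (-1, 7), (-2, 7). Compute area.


Shoelace sum: ((-5)*(-4) - 2*(-1)) + (2*7 - 6*(-4)) + (6*6 - 0*7) + (0*7 - (-1)*6) + ((-1)*7 - (-2)*7) + ((-2)*(-1) - (-5)*7)
= 146
Area = |146|/2 = 73

73


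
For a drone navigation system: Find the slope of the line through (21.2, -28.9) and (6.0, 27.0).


slope = (y2-y1)/(x2-x1) = (27-(-28.9))/(6-21.2) = 55.9/(-15.2) = -3.6776

-3.6776


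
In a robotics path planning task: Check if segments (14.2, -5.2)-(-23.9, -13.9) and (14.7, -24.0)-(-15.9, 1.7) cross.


Cross products: d1=-562.43, d2=682.96, d3=720.63, d4=-524.76
d1*d2 < 0 and d3*d4 < 0? yes

Yes, they intersect


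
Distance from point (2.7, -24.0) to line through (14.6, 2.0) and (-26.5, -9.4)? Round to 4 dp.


|cross product| = 932.94
|line direction| = sqrt(1819.17) = 42.6517
Distance = 932.94/sqrt(1819.17) = 21.8734

21.8734


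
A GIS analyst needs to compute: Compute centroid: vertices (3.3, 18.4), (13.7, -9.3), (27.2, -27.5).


Centroid = ((x_A+x_B+x_C)/3, (y_A+y_B+y_C)/3)
= ((3.3+13.7+27.2)/3, (18.4+(-9.3)+(-27.5))/3)
= (14.7333, -6.1333)

(14.7333, -6.1333)


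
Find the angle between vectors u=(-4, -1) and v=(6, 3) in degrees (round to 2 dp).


u.v = -27, |u| = sqrt(17) = 4.1231, |v| = sqrt(45) = 6.7082
cos(theta) = u.v/(|u||v|) = -27/sqrt(765) = -0.976187
theta = acos(-0.976187) = 167.47 degrees

167.47 degrees


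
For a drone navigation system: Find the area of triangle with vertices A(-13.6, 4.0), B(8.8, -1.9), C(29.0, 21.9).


Area = |x_A(y_B-y_C) + x_B(y_C-y_A) + x_C(y_A-y_B)|/2
= |323.68 + 157.52 + 171.1|/2
= 652.3/2 = 326.15

326.15


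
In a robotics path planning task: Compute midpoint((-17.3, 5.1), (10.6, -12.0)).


M = (((-17.3)+10.6)/2, (5.1+(-12))/2)
= (-3.35, -3.45)

(-3.35, -3.45)


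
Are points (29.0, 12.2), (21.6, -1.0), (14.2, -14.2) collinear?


Cross product: (21.6-29)*((-14.2)-12.2) - ((-1)-12.2)*(14.2-29)
= 0

Yes, collinear


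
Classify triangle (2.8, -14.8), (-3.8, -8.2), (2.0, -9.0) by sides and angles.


Side lengths squared: AB^2=87.12, BC^2=34.28, CA^2=34.28
Sorted: [34.28, 34.28, 87.12]
By sides: Isosceles, By angles: Obtuse

Isosceles, Obtuse


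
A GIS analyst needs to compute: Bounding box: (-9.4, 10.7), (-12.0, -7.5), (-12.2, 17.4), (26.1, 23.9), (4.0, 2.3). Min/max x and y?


x range: [-12.2, 26.1]
y range: [-7.5, 23.9]
Bounding box: (-12.2,-7.5) to (26.1,23.9)

(-12.2,-7.5) to (26.1,23.9)


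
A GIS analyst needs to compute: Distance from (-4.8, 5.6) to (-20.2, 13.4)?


dx=-15.4, dy=7.8
d^2 = (-15.4)^2 + 7.8^2 = 298
d = sqrt(298) = 17.2627

17.2627


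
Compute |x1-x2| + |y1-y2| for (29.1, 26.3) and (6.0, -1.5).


|29.1-6| + |26.3-(-1.5)| = 23.1 + 27.8 = 50.9

50.9


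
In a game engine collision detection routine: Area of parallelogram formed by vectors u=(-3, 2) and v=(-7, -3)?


|u x v| = |(-3)*(-3) - 2*(-7)|
= |9 - (-14)| = 23

23


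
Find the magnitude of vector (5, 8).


|u| = sqrt(5^2 + 8^2) = sqrt(89) = 9.434

9.434


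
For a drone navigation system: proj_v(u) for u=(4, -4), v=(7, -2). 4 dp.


u.v = 36, |v| = sqrt(53) = 7.2801
Scalar projection = u.v / |v| = 36 / sqrt(53) = 4.945

4.945


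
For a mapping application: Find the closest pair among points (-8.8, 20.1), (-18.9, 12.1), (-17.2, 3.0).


d(P0,P1) = 12.8845, d(P0,P2) = 19.0518, d(P1,P2) = 9.2574
Closest: P1 and P2

Closest pair: (-18.9, 12.1) and (-17.2, 3.0), distance = 9.2574


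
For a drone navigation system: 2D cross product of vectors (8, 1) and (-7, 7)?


u x v = u_x*v_y - u_y*v_x = 8*7 - 1*(-7)
= 56 - (-7) = 63

63


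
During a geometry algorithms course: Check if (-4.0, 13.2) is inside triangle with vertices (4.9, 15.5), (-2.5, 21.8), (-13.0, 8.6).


Cross products: AB x AP = 73.09, BC x BP = 70.5, CA x CP = 20.24
All same sign? yes

Yes, inside


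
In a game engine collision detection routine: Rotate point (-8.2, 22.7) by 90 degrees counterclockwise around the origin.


90° CCW: (x,y) -> (-y, x)
(-8.2,22.7) -> (-22.7, -8.2)

(-22.7, -8.2)


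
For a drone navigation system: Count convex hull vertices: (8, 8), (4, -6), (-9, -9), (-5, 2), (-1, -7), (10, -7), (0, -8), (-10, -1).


Convex hull vertices (CCW): (-10, -1), (-9, -9), (10, -7), (8, 8), (-5, 2)
Count = 5

5


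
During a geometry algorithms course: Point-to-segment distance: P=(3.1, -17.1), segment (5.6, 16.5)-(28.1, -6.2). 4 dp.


Project P onto AB: t = 0.6916 (clamped to [0,1])
Closest point on segment: (21.1604, 0.8013)
Distance: 25.429

25.429
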